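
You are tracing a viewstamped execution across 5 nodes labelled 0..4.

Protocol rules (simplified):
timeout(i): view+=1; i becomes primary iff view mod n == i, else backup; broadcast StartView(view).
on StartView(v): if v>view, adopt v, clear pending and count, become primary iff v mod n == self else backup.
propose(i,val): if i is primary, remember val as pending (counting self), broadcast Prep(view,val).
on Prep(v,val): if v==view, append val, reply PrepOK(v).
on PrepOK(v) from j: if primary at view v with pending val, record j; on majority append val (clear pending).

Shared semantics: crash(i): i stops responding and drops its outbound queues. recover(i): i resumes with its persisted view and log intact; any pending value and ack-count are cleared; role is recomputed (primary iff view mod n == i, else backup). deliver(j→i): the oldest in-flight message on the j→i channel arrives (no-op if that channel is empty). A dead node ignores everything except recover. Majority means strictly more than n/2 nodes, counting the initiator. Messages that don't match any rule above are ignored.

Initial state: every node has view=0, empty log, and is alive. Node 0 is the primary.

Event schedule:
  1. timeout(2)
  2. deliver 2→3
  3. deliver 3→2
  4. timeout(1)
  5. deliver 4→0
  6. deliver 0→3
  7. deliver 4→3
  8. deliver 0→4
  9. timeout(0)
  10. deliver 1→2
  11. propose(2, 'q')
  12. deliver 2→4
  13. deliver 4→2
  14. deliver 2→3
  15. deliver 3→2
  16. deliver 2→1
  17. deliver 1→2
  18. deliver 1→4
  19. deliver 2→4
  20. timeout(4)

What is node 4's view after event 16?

1

after 1 — timeout(2): n2:back/v1/[-]
after 2 — deliver 2→3: n3:back/v1/[-]
after 3 — deliver 3→2: ·
after 4 — timeout(1): n1:prim/v1/[-]
after 5 — deliver 4→0: ·
after 6 — deliver 0→3: ·
after 7 — deliver 4→3: ·
after 8 — deliver 0→4: ·
after 9 — timeout(0): n0:back/v1/[-]
after 10 — deliver 1→2: ·
after 11 — propose(2,'q'): ·
after 12 — deliver 2→4: n4:back/v1/[-]
after 13 — deliver 4→2: ·
after 14 — deliver 2→3: ·
after 15 — deliver 3→2: ·
after 16 — deliver 2→1: ·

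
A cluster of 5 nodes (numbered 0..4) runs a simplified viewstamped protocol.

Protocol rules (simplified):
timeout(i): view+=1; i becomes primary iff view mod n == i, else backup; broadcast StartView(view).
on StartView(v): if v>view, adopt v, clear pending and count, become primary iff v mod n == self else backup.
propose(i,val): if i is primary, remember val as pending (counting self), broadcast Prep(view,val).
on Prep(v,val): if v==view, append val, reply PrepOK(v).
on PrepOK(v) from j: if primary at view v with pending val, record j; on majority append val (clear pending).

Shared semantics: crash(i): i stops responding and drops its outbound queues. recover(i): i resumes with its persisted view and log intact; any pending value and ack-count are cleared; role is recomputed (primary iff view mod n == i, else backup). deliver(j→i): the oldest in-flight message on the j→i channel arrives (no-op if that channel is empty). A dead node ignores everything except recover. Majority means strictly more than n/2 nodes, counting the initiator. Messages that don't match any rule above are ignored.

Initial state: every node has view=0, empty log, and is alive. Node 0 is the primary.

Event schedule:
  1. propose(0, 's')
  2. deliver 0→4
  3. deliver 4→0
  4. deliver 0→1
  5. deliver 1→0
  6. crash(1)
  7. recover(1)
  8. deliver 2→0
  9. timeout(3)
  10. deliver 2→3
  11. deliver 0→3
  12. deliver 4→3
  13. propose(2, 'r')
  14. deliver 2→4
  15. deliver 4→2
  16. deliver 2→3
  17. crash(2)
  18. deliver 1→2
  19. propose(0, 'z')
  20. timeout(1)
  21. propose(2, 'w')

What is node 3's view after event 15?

step 1 propose(0,'s'): —
step 2 deliver 0→4: 4={back,v=0,log=s}
step 3 deliver 4→0: —
step 4 deliver 0→1: 1={back,v=0,log=s}
step 5 deliver 1→0: 0={prim,v=0,log=s}
step 6 crash(1): 1={✗back,v=0,log=s}
step 7 recover(1): 1={back,v=0,log=s}
step 8 deliver 2→0: —
step 9 timeout(3): 3={back,v=1,log=-}
step 10 deliver 2→3: —
step 11 deliver 0→3: —
step 12 deliver 4→3: —
step 13 propose(2,'r'): —
step 14 deliver 2→4: —
step 15 deliver 4→2: —

1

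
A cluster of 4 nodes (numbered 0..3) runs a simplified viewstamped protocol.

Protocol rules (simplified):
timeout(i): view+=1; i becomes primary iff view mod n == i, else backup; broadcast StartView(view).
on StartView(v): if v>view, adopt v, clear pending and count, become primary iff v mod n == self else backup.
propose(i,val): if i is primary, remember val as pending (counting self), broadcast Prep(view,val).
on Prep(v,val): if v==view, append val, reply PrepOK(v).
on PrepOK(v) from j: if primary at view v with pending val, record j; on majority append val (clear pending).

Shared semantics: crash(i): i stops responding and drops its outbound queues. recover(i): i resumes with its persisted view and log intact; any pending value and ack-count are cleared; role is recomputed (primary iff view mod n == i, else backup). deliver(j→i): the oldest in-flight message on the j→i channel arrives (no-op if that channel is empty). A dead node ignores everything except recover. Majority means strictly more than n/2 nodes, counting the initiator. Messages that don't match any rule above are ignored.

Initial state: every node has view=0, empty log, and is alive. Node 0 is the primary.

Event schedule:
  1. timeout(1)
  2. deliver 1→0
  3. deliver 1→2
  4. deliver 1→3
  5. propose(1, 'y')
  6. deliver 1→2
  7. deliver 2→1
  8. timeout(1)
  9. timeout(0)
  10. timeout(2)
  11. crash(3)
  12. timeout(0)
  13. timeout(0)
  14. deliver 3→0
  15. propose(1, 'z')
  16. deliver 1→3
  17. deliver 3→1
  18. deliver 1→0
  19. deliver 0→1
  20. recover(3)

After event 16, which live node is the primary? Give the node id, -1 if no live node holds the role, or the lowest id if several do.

[1] timeout(1) → N1(prim v1 [-])
[2] deliver 1→0 → N0(back v1 [-])
[3] deliver 1→2 → N2(back v1 [-])
[4] deliver 1→3 → N3(back v1 [-])
[5] propose(1,'y') → ∅
[6] deliver 1→2 → N2(back v1 [y])
[7] deliver 2→1 → ∅
[8] timeout(1) → N1(back v2 [-])
[9] timeout(0) → N0(back v2 [-])
[10] timeout(2) → N2(prim v2 [y])
[11] crash(3) → N3(✗back v1 [-])
[12] timeout(0) → N0(back v3 [-])
[13] timeout(0) → N0(prim v4 [-])
[14] deliver 3→0 → ∅
[15] propose(1,'z') → ∅
[16] deliver 1→3 → ∅

0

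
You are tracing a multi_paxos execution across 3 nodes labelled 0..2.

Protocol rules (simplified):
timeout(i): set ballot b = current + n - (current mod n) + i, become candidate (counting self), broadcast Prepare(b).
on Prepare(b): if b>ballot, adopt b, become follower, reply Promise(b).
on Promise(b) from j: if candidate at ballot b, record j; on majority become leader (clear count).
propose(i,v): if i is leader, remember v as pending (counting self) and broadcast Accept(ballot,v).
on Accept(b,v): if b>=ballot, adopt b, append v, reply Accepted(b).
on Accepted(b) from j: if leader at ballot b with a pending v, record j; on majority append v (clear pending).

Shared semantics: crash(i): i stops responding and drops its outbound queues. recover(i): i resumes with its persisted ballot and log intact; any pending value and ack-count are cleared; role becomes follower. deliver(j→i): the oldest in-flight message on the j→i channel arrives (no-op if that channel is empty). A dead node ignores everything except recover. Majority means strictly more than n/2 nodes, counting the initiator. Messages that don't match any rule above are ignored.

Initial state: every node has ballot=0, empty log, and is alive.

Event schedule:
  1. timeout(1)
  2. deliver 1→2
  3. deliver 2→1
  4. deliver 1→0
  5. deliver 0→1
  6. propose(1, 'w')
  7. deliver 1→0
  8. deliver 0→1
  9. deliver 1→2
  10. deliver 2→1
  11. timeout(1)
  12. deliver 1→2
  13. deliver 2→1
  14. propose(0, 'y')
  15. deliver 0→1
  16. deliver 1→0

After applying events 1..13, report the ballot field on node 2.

step 1 timeout(1): 1={cand,b=4,log=-}
step 2 deliver 1→2: 2={foll,b=4,log=-}
step 3 deliver 2→1: 1={lead,b=4,log=-}
step 4 deliver 1→0: 0={foll,b=4,log=-}
step 5 deliver 0→1: —
step 6 propose(1,'w'): —
step 7 deliver 1→0: 0={foll,b=4,log=w}
step 8 deliver 0→1: 1={lead,b=4,log=w}
step 9 deliver 1→2: 2={foll,b=4,log=w}
step 10 deliver 2→1: —
step 11 timeout(1): 1={cand,b=7,log=w}
step 12 deliver 1→2: 2={foll,b=7,log=w}
step 13 deliver 2→1: 1={lead,b=7,log=w}

7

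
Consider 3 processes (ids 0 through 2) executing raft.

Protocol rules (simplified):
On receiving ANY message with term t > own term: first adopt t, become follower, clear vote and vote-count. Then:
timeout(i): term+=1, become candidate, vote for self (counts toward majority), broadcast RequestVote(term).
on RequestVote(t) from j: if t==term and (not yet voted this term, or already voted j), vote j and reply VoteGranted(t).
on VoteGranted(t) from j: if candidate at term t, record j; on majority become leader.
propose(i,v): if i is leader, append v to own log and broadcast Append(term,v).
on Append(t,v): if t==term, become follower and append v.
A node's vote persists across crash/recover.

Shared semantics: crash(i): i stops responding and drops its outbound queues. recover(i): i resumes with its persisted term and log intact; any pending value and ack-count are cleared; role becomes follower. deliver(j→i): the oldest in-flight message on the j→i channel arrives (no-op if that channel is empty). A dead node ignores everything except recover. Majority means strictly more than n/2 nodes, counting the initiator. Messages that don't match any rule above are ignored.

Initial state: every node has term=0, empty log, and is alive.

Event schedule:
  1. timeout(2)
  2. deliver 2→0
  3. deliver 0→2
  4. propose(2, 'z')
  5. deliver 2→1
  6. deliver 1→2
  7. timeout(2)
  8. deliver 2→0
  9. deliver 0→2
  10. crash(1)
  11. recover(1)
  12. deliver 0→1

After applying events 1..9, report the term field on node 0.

after 1 — timeout(2): n2:cand/t1/[-]
after 2 — deliver 2→0: n0:foll/t1/[-]
after 3 — deliver 0→2: n2:lead/t1/[-]
after 4 — propose(2,'z'): n2:lead/t1/[z]
after 5 — deliver 2→1: n1:foll/t1/[-]
after 6 — deliver 1→2: ·
after 7 — timeout(2): n2:cand/t2/[z]
after 8 — deliver 2→0: n0:foll/t1/[z]
after 9 — deliver 0→2: ·

1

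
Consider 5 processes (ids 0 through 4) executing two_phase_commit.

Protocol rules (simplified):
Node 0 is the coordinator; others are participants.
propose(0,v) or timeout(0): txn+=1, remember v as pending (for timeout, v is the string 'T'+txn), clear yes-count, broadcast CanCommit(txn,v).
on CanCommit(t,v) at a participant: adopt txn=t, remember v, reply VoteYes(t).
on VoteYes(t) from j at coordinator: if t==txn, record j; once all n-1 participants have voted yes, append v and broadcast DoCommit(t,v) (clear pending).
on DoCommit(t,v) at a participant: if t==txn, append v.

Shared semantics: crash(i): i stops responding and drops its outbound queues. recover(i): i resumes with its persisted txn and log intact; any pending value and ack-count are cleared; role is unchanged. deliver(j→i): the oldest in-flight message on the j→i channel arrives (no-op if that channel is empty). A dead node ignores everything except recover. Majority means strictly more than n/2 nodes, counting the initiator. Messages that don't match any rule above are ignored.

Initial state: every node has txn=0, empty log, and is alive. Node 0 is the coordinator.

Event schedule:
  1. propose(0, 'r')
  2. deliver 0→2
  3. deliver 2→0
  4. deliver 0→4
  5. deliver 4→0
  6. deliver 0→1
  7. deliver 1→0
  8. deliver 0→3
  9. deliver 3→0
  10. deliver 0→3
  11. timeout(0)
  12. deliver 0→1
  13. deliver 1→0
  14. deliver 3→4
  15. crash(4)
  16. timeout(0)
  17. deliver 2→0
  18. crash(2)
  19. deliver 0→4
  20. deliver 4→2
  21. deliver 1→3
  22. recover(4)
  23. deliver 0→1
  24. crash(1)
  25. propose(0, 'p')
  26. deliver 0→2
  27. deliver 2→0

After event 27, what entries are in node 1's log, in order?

r

1. propose(0,'r'):  <0:coor t1 ->
2. deliver 0→2:  <2:part t1 ->
3. deliver 2→0:  nop
4. deliver 0→4:  <4:part t1 ->
5. deliver 4→0:  nop
6. deliver 0→1:  <1:part t1 ->
7. deliver 1→0:  nop
8. deliver 0→3:  <3:part t1 ->
9. deliver 3→0:  <0:coor t1 r>
10. deliver 0→3:  <3:part t1 r>
11. timeout(0):  <0:coor t2 r>
12. deliver 0→1:  <1:part t1 r>
13. deliver 1→0:  nop
14. deliver 3→4:  nop
15. crash(4):  <4:✗part t1 ->
16. timeout(0):  <0:coor t3 r>
17. deliver 2→0:  nop
18. crash(2):  <2:✗part t1 ->
19. deliver 0→4:  nop
20. deliver 4→2:  nop
21. deliver 1→3:  nop
22. recover(4):  <4:part t1 ->
23. deliver 0→1:  <1:part t2 r>
24. crash(1):  <1:✗part t2 r>
25. propose(0,'p'):  <0:coor t4 r>
26. deliver 0→2:  nop
27. deliver 2→0:  nop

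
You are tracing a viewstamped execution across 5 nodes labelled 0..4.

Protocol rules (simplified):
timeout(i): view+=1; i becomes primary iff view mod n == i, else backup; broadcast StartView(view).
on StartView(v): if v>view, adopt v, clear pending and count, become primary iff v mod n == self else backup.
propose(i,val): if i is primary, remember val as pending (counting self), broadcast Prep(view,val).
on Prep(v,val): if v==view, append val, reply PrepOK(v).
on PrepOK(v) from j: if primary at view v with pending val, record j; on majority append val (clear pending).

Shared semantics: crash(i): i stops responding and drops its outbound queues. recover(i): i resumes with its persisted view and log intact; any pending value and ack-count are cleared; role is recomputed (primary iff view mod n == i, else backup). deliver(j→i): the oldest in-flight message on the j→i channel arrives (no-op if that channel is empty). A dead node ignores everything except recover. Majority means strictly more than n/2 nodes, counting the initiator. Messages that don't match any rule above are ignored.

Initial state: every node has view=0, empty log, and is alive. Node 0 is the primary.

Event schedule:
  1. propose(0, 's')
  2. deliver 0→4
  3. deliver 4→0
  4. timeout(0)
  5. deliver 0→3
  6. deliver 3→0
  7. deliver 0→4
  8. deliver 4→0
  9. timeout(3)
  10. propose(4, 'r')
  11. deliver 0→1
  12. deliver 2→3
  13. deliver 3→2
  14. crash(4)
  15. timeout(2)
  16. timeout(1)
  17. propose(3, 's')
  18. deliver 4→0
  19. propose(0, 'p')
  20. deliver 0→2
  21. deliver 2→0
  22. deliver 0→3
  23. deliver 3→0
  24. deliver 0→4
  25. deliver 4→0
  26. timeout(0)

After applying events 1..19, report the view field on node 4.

1

after 1 — propose(0,'s'): ·
after 2 — deliver 0→4: n4:back/v0/[s]
after 3 — deliver 4→0: ·
after 4 — timeout(0): n0:back/v1/[-]
after 5 — deliver 0→3: n3:back/v0/[s]
after 6 — deliver 3→0: ·
after 7 — deliver 0→4: n4:back/v1/[s]
after 8 — deliver 4→0: ·
after 9 — timeout(3): n3:back/v1/[s]
after 10 — propose(4,'r'): ·
after 11 — deliver 0→1: n1:back/v0/[s]
after 12 — deliver 2→3: ·
after 13 — deliver 3→2: n2:back/v1/[-]
after 14 — crash(4): n4:✗back/v1/[s]
after 15 — timeout(2): n2:prim/v2/[-]
after 16 — timeout(1): n1:prim/v1/[s]
after 17 — propose(3,'s'): ·
after 18 — deliver 4→0: ·
after 19 — propose(0,'p'): ·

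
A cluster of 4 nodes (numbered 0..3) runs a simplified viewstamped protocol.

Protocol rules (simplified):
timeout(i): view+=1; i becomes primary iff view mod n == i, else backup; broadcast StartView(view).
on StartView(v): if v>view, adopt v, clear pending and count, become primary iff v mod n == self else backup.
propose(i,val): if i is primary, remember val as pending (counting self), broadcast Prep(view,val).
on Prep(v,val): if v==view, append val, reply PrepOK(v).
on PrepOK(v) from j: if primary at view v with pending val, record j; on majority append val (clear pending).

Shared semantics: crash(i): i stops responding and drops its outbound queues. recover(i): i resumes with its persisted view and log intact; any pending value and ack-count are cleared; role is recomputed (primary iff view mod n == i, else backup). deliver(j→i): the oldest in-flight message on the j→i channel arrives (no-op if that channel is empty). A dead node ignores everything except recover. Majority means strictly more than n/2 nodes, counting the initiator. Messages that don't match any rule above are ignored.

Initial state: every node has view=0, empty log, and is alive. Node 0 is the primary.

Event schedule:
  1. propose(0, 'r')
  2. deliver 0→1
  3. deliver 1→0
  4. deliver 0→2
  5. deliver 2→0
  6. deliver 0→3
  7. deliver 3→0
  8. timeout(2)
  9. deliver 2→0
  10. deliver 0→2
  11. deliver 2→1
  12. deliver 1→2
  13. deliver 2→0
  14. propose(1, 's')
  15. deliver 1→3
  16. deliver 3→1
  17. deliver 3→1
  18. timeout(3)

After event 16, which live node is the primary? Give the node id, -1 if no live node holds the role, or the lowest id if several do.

1. propose(0,'r'):  nop
2. deliver 0→1:  <1:back v0 r>
3. deliver 1→0:  nop
4. deliver 0→2:  <2:back v0 r>
5. deliver 2→0:  <0:prim v0 r>
6. deliver 0→3:  <3:back v0 r>
7. deliver 3→0:  nop
8. timeout(2):  <2:back v1 r>
9. deliver 2→0:  <0:back v1 r>
10. deliver 0→2:  nop
11. deliver 2→1:  <1:prim v1 r>
12. deliver 1→2:  nop
13. deliver 2→0:  nop
14. propose(1,'s'):  nop
15. deliver 1→3:  nop
16. deliver 3→1:  nop

1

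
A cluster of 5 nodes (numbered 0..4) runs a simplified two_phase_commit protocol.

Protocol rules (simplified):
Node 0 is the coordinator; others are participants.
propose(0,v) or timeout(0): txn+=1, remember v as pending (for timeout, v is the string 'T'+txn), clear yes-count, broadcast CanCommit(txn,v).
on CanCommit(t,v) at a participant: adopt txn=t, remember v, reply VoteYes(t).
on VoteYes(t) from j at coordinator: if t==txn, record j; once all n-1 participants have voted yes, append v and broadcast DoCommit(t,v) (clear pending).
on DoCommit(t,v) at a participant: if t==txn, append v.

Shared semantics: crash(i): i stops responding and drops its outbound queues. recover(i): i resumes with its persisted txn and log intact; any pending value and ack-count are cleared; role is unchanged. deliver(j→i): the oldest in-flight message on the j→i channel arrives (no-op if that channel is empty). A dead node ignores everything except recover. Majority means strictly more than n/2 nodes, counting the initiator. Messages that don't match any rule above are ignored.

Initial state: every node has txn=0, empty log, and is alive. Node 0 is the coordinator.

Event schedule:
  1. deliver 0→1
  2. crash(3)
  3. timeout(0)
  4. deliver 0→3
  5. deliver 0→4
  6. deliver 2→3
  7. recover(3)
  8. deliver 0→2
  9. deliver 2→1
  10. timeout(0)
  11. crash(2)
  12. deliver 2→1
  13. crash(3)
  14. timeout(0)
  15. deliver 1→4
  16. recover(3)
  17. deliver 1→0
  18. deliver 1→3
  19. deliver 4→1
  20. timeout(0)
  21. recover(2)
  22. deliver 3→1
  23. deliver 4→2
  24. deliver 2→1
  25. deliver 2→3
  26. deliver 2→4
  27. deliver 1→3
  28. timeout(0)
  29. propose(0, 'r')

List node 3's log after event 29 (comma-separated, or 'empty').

1. deliver 0→1:  nop
2. crash(3):  <3:✗part t0 ->
3. timeout(0):  <0:coor t1 ->
4. deliver 0→3:  nop
5. deliver 0→4:  <4:part t1 ->
6. deliver 2→3:  nop
7. recover(3):  <3:part t0 ->
8. deliver 0→2:  <2:part t1 ->
9. deliver 2→1:  nop
10. timeout(0):  <0:coor t2 ->
11. crash(2):  <2:✗part t1 ->
12. deliver 2→1:  nop
13. crash(3):  <3:✗part t0 ->
14. timeout(0):  <0:coor t3 ->
15. deliver 1→4:  nop
16. recover(3):  <3:part t0 ->
17. deliver 1→0:  nop
18. deliver 1→3:  nop
19. deliver 4→1:  nop
20. timeout(0):  <0:coor t4 ->
21. recover(2):  <2:part t1 ->
22. deliver 3→1:  nop
23. deliver 4→2:  nop
24. deliver 2→1:  nop
25. deliver 2→3:  nop
26. deliver 2→4:  nop
27. deliver 1→3:  nop
28. timeout(0):  <0:coor t5 ->
29. propose(0,'r'):  <0:coor t6 ->

empty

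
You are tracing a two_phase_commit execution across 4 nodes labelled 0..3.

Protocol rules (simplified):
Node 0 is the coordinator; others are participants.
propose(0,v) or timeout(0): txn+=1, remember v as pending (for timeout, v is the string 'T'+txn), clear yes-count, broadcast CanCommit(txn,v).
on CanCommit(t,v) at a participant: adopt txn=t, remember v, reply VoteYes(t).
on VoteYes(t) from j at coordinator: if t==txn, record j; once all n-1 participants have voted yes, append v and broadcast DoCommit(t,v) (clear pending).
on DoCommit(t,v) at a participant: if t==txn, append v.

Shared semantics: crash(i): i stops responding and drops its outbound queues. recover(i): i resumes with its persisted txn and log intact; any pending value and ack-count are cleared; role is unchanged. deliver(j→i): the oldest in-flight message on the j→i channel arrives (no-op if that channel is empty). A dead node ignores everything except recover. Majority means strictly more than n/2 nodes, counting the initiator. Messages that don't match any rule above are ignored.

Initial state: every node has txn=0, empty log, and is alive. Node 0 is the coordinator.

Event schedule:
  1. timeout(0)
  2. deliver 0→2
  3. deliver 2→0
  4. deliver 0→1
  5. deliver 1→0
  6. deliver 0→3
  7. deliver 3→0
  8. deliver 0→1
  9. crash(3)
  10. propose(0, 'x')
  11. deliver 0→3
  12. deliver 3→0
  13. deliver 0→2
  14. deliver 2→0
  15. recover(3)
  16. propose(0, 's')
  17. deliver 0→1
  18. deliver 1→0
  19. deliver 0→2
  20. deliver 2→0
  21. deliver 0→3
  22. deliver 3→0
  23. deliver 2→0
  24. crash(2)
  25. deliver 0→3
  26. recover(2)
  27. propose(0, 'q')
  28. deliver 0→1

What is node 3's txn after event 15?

[1] timeout(0) → N0(coor t1 [-])
[2] deliver 0→2 → N2(part t1 [-])
[3] deliver 2→0 → ∅
[4] deliver 0→1 → N1(part t1 [-])
[5] deliver 1→0 → ∅
[6] deliver 0→3 → N3(part t1 [-])
[7] deliver 3→0 → N0(coor t1 [T1])
[8] deliver 0→1 → N1(part t1 [T1])
[9] crash(3) → N3(✗part t1 [-])
[10] propose(0,'x') → N0(coor t2 [T1])
[11] deliver 0→3 → ∅
[12] deliver 3→0 → ∅
[13] deliver 0→2 → N2(part t1 [T1])
[14] deliver 2→0 → ∅
[15] recover(3) → N3(part t1 [-])

1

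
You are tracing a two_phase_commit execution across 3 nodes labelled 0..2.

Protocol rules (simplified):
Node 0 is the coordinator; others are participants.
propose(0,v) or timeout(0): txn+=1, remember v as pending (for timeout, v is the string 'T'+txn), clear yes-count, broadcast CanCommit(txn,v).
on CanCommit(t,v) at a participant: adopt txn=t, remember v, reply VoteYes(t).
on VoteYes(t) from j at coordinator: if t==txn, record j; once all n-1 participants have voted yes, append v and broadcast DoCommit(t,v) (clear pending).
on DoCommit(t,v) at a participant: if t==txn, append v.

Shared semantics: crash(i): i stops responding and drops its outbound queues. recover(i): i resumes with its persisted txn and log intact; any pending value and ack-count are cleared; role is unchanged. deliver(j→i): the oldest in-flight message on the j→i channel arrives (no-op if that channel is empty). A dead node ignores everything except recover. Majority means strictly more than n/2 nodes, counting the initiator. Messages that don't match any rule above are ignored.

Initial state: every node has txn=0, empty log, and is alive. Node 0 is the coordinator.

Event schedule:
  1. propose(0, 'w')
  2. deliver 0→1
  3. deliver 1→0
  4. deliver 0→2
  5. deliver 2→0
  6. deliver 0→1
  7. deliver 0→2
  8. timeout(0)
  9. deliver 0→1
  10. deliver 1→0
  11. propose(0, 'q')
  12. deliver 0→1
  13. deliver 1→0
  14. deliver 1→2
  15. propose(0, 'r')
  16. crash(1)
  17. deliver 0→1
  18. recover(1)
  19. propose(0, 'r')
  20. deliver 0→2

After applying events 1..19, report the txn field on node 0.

5

1. propose(0,'w'):  <0:coor t1 ->
2. deliver 0→1:  <1:part t1 ->
3. deliver 1→0:  nop
4. deliver 0→2:  <2:part t1 ->
5. deliver 2→0:  <0:coor t1 w>
6. deliver 0→1:  <1:part t1 w>
7. deliver 0→2:  <2:part t1 w>
8. timeout(0):  <0:coor t2 w>
9. deliver 0→1:  <1:part t2 w>
10. deliver 1→0:  nop
11. propose(0,'q'):  <0:coor t3 w>
12. deliver 0→1:  <1:part t3 w>
13. deliver 1→0:  nop
14. deliver 1→2:  nop
15. propose(0,'r'):  <0:coor t4 w>
16. crash(1):  <1:✗part t3 w>
17. deliver 0→1:  nop
18. recover(1):  <1:part t3 w>
19. propose(0,'r'):  <0:coor t5 w>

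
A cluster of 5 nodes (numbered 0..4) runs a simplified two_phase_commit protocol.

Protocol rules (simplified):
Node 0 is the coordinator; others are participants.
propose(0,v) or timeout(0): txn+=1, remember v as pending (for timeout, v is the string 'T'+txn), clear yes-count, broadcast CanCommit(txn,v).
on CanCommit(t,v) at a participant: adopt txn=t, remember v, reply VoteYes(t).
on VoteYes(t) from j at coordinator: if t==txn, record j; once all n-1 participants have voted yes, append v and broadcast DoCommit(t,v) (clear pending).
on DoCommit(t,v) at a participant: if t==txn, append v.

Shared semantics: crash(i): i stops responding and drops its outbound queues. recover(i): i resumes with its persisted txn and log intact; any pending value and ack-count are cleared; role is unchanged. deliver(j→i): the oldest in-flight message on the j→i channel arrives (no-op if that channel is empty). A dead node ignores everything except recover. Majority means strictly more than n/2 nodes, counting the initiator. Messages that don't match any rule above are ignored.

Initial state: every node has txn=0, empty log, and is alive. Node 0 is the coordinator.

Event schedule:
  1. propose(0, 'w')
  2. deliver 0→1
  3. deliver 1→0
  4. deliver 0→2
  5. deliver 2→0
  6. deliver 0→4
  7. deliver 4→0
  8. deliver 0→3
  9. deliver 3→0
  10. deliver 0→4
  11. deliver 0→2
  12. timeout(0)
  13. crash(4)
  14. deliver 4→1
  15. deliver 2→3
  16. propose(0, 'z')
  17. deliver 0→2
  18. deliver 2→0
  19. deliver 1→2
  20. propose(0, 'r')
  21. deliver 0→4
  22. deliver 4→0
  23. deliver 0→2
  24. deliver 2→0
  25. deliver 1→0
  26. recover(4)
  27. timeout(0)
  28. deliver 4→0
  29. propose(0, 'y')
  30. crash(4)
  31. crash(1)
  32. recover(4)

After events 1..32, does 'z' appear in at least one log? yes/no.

no

e1 propose(0,'w'): 0[coor,t=1,-]
e2 deliver 0→1: 1[part,t=1,-]
e3 deliver 1→0: ·
e4 deliver 0→2: 2[part,t=1,-]
e5 deliver 2→0: ·
e6 deliver 0→4: 4[part,t=1,-]
e7 deliver 4→0: ·
e8 deliver 0→3: 3[part,t=1,-]
e9 deliver 3→0: 0[coor,t=1,w]
e10 deliver 0→4: 4[part,t=1,w]
e11 deliver 0→2: 2[part,t=1,w]
e12 timeout(0): 0[coor,t=2,w]
e13 crash(4): 4[✗part,t=1,w]
e14 deliver 4→1: ·
e15 deliver 2→3: ·
e16 propose(0,'z'): 0[coor,t=3,w]
e17 deliver 0→2: 2[part,t=2,w]
e18 deliver 2→0: ·
e19 deliver 1→2: ·
e20 propose(0,'r'): 0[coor,t=4,w]
e21 deliver 0→4: ·
e22 deliver 4→0: ·
e23 deliver 0→2: 2[part,t=3,w]
e24 deliver 2→0: ·
e25 deliver 1→0: ·
e26 recover(4): 4[part,t=1,w]
e27 timeout(0): 0[coor,t=5,w]
e28 deliver 4→0: ·
e29 propose(0,'y'): 0[coor,t=6,w]
e30 crash(4): 4[✗part,t=1,w]
e31 crash(1): 1[✗part,t=1,-]
e32 recover(4): 4[part,t=1,w]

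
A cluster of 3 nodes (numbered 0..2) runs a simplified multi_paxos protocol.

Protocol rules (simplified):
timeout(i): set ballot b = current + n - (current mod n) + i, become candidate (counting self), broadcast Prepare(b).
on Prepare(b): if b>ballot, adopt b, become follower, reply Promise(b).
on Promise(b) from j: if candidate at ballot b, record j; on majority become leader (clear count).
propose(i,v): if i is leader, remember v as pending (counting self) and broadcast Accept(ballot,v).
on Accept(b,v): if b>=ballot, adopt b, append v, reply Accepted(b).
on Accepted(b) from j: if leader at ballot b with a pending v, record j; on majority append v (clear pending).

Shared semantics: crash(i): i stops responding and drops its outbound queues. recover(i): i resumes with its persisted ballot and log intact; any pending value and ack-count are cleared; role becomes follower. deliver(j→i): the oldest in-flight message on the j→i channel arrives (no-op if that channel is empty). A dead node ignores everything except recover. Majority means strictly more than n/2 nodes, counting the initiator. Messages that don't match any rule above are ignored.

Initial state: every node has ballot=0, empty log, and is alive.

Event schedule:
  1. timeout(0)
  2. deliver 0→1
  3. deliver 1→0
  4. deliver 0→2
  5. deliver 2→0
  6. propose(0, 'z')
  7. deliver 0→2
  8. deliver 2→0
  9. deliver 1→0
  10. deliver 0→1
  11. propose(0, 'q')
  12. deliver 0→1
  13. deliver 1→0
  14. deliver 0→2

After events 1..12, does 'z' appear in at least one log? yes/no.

yes

[1] timeout(0) → N0(cand b3 [-])
[2] deliver 0→1 → N1(foll b3 [-])
[3] deliver 1→0 → N0(lead b3 [-])
[4] deliver 0→2 → N2(foll b3 [-])
[5] deliver 2→0 → ∅
[6] propose(0,'z') → ∅
[7] deliver 0→2 → N2(foll b3 [z])
[8] deliver 2→0 → N0(lead b3 [z])
[9] deliver 1→0 → ∅
[10] deliver 0→1 → N1(foll b3 [z])
[11] propose(0,'q') → ∅
[12] deliver 0→1 → N1(foll b3 [z,q])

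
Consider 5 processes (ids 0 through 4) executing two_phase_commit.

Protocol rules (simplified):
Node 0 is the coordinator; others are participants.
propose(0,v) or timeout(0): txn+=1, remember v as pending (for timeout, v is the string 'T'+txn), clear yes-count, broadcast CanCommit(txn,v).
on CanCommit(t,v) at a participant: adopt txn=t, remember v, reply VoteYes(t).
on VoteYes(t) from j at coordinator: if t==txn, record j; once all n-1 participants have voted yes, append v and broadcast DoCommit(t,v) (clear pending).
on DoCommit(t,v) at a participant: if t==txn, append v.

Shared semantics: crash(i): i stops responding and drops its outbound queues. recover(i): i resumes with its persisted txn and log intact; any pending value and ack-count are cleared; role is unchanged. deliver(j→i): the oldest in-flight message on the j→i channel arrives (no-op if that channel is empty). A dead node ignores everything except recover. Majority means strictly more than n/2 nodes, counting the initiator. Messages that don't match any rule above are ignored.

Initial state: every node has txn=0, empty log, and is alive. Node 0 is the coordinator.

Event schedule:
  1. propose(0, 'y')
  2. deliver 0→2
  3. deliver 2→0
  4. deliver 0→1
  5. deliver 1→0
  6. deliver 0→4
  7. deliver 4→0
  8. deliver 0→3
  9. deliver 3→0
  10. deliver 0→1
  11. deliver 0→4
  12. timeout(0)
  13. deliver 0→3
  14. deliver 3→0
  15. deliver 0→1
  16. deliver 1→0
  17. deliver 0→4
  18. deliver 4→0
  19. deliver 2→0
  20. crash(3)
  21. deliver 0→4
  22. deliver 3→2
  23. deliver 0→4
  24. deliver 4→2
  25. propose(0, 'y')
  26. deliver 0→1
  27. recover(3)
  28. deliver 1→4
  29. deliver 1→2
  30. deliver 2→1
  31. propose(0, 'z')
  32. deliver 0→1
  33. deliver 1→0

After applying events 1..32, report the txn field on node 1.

step 1 propose(0,'y'): 0={coor,t=1,log=-}
step 2 deliver 0→2: 2={part,t=1,log=-}
step 3 deliver 2→0: —
step 4 deliver 0→1: 1={part,t=1,log=-}
step 5 deliver 1→0: —
step 6 deliver 0→4: 4={part,t=1,log=-}
step 7 deliver 4→0: —
step 8 deliver 0→3: 3={part,t=1,log=-}
step 9 deliver 3→0: 0={coor,t=1,log=y}
step 10 deliver 0→1: 1={part,t=1,log=y}
step 11 deliver 0→4: 4={part,t=1,log=y}
step 12 timeout(0): 0={coor,t=2,log=y}
step 13 deliver 0→3: 3={part,t=1,log=y}
step 14 deliver 3→0: —
step 15 deliver 0→1: 1={part,t=2,log=y}
step 16 deliver 1→0: —
step 17 deliver 0→4: 4={part,t=2,log=y}
step 18 deliver 4→0: —
step 19 deliver 2→0: —
step 20 crash(3): 3={✗part,t=1,log=y}
step 21 deliver 0→4: —
step 22 deliver 3→2: —
step 23 deliver 0→4: —
step 24 deliver 4→2: —
step 25 propose(0,'y'): 0={coor,t=3,log=y}
step 26 deliver 0→1: 1={part,t=3,log=y}
step 27 recover(3): 3={part,t=1,log=y}
step 28 deliver 1→4: —
step 29 deliver 1→2: —
step 30 deliver 2→1: —
step 31 propose(0,'z'): 0={coor,t=4,log=y}
step 32 deliver 0→1: 1={part,t=4,log=y}

4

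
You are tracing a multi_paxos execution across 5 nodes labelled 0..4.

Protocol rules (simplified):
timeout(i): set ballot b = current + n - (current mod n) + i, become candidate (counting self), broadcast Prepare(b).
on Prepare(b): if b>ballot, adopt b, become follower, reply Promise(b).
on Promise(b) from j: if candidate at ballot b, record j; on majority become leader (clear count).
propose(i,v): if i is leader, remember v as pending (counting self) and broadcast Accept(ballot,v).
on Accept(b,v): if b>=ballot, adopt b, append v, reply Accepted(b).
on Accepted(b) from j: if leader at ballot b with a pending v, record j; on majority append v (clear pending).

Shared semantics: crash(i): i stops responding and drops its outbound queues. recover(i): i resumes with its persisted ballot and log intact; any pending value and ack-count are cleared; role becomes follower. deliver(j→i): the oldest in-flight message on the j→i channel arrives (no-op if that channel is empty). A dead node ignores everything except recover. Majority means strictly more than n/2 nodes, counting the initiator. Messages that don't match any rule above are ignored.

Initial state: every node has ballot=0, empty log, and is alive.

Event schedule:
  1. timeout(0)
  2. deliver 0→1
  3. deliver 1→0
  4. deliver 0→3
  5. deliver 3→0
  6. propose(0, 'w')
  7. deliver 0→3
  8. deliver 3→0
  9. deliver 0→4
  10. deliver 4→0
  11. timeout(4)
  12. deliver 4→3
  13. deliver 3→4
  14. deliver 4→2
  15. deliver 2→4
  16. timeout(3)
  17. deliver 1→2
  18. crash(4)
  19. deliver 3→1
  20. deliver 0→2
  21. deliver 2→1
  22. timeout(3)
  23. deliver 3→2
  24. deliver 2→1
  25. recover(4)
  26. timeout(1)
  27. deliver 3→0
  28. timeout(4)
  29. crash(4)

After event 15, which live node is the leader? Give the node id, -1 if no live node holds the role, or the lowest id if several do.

0

[1] timeout(0) → N0(cand b5 [-])
[2] deliver 0→1 → N1(foll b5 [-])
[3] deliver 1→0 → ∅
[4] deliver 0→3 → N3(foll b5 [-])
[5] deliver 3→0 → N0(lead b5 [-])
[6] propose(0,'w') → ∅
[7] deliver 0→3 → N3(foll b5 [w])
[8] deliver 3→0 → ∅
[9] deliver 0→4 → N4(foll b5 [-])
[10] deliver 4→0 → ∅
[11] timeout(4) → N4(cand b14 [-])
[12] deliver 4→3 → N3(foll b14 [w])
[13] deliver 3→4 → ∅
[14] deliver 4→2 → N2(foll b14 [-])
[15] deliver 2→4 → N4(lead b14 [-])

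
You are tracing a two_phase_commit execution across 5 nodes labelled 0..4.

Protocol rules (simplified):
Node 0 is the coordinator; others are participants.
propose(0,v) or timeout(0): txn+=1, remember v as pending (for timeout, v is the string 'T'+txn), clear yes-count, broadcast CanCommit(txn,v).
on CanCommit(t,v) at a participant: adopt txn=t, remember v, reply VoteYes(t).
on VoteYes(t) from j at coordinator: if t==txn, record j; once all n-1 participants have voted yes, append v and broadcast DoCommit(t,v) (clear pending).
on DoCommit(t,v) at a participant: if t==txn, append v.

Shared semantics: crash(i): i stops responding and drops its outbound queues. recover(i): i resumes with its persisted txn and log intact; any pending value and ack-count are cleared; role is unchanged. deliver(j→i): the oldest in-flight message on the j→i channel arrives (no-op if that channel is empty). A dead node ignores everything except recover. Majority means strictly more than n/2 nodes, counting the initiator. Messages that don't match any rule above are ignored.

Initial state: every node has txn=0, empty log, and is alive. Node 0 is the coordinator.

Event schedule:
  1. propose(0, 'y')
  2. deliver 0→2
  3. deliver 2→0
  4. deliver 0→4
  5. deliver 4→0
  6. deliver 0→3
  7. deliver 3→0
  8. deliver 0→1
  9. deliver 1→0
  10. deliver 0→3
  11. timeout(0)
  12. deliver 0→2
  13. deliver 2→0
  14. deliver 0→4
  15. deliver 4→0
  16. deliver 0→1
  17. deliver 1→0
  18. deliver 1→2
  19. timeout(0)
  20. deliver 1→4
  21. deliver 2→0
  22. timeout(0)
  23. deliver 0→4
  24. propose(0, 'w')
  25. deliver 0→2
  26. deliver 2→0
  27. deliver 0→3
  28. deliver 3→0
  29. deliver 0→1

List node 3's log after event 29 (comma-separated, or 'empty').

y

e1 propose(0,'y'): 0[coor,t=1,-]
e2 deliver 0→2: 2[part,t=1,-]
e3 deliver 2→0: ·
e4 deliver 0→4: 4[part,t=1,-]
e5 deliver 4→0: ·
e6 deliver 0→3: 3[part,t=1,-]
e7 deliver 3→0: ·
e8 deliver 0→1: 1[part,t=1,-]
e9 deliver 1→0: 0[coor,t=1,y]
e10 deliver 0→3: 3[part,t=1,y]
e11 timeout(0): 0[coor,t=2,y]
e12 deliver 0→2: 2[part,t=1,y]
e13 deliver 2→0: ·
e14 deliver 0→4: 4[part,t=1,y]
e15 deliver 4→0: ·
e16 deliver 0→1: 1[part,t=1,y]
e17 deliver 1→0: ·
e18 deliver 1→2: ·
e19 timeout(0): 0[coor,t=3,y]
e20 deliver 1→4: ·
e21 deliver 2→0: ·
e22 timeout(0): 0[coor,t=4,y]
e23 deliver 0→4: 4[part,t=2,y]
e24 propose(0,'w'): 0[coor,t=5,y]
e25 deliver 0→2: 2[part,t=2,y]
e26 deliver 2→0: ·
e27 deliver 0→3: 3[part,t=2,y]
e28 deliver 3→0: ·
e29 deliver 0→1: 1[part,t=2,y]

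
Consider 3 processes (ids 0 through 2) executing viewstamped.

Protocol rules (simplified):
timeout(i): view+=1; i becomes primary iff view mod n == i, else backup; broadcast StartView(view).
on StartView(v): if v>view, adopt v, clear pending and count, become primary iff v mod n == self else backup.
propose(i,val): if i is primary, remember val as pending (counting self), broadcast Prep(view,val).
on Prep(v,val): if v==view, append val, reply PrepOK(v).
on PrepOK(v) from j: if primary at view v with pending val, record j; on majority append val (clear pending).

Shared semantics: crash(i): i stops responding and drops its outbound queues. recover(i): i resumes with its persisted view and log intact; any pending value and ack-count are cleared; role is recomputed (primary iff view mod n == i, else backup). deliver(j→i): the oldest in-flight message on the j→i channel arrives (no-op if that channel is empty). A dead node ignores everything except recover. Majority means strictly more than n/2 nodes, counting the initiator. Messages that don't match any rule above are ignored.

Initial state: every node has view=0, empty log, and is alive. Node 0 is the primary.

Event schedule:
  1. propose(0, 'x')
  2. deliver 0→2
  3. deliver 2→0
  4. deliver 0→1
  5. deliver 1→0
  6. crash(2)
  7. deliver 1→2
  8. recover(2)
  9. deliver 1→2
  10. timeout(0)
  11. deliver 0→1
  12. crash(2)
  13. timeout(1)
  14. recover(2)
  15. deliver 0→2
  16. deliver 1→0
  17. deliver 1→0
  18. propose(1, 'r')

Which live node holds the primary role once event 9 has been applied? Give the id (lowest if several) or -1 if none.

1. propose(0,'x'):  nop
2. deliver 0→2:  <2:back v0 x>
3. deliver 2→0:  <0:prim v0 x>
4. deliver 0→1:  <1:back v0 x>
5. deliver 1→0:  nop
6. crash(2):  <2:✗back v0 x>
7. deliver 1→2:  nop
8. recover(2):  <2:back v0 x>
9. deliver 1→2:  nop

0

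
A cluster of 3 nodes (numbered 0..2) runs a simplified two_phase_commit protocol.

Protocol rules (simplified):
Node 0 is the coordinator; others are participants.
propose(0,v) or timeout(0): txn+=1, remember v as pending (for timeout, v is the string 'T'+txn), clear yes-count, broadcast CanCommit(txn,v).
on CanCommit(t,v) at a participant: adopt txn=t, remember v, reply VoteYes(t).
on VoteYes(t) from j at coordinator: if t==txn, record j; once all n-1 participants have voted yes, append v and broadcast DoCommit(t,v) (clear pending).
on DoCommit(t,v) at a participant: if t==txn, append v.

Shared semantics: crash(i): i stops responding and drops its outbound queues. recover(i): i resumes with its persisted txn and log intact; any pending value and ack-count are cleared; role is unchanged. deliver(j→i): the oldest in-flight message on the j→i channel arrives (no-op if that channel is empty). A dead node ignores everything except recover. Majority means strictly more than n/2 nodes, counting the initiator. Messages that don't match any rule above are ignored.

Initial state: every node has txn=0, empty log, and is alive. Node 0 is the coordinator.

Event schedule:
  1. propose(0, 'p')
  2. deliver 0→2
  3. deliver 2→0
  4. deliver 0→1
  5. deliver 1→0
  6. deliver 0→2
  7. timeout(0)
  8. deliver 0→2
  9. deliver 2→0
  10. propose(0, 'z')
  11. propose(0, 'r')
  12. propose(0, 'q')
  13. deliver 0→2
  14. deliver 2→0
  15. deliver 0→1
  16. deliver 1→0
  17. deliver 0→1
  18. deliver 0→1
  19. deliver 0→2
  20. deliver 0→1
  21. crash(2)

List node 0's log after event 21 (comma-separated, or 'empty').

p

step 1 propose(0,'p'): 0={coor,t=1,log=-}
step 2 deliver 0→2: 2={part,t=1,log=-}
step 3 deliver 2→0: —
step 4 deliver 0→1: 1={part,t=1,log=-}
step 5 deliver 1→0: 0={coor,t=1,log=p}
step 6 deliver 0→2: 2={part,t=1,log=p}
step 7 timeout(0): 0={coor,t=2,log=p}
step 8 deliver 0→2: 2={part,t=2,log=p}
step 9 deliver 2→0: —
step 10 propose(0,'z'): 0={coor,t=3,log=p}
step 11 propose(0,'r'): 0={coor,t=4,log=p}
step 12 propose(0,'q'): 0={coor,t=5,log=p}
step 13 deliver 0→2: 2={part,t=3,log=p}
step 14 deliver 2→0: —
step 15 deliver 0→1: 1={part,t=1,log=p}
step 16 deliver 1→0: —
step 17 deliver 0→1: 1={part,t=2,log=p}
step 18 deliver 0→1: 1={part,t=3,log=p}
step 19 deliver 0→2: 2={part,t=4,log=p}
step 20 deliver 0→1: 1={part,t=4,log=p}
step 21 crash(2): 2={✗part,t=4,log=p}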